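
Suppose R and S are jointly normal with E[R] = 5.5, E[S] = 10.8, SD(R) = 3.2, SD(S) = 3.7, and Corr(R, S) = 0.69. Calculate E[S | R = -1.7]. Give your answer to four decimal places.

5.0558

The regression of S on R has slope ρ·σ_S/σ_R and passes through (μ_R, μ_S).
E[S | R=-1.7] = 10.8 + (0.69)·(3.7/3.2)·(-1.7 − (5.5)) = 10.8 + (0.79781)·(-7.2) = 5.0558.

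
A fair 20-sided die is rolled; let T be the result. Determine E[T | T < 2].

1

Given T < 2, T is equally likely to be any of {1}.
E[T | T < 2] = (1) / 1 = 1.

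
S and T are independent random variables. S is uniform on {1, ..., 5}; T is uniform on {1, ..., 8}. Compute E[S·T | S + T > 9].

P(S + T > 9) = 1/4.
Summing ST·P(x,y) over outcomes with S + T > 9 gives 55/8.
E[S·T | S + T > 9] = (55/8) / (1/4) = 55/2.

55/2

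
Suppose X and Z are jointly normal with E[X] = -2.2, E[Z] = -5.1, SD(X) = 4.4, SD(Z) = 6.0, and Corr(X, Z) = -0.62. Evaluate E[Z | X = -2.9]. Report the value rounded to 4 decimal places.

For a bivariate normal, E[Z | X=x] = μ_Z + ρ·(σ_Z/σ_X)·(x − μ_X).
E[Z | X=-2.9] = -5.1 + (-0.62)·(6.0/4.4)·(-2.9 − (-2.2)) = -5.1 + (-0.84545)·(-0.7) = -4.5082.

-4.5082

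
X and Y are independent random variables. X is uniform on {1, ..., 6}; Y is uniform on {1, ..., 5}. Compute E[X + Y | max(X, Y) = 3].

Outcomes with max(X, Y) = 3: (1,3), (2,3), (3,1), (3,2), (3,3), each with probability 1/30.
E[X + Y | max(X, Y) = 3] = (4 + 5 + 4 + 5 + 6) / 5 = 24/5.

24/5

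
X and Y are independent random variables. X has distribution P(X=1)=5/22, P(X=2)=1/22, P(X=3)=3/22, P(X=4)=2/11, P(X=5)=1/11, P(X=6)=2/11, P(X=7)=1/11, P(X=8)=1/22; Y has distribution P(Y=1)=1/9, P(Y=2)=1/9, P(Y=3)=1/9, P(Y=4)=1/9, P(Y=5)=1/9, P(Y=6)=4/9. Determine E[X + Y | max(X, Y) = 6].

75/8

P(max(X, Y) = 6) = 16/33.
Summing (X+Y)·P(x,y) over outcomes with max(X, Y) = 6 gives 50/11.
E[X + Y | max(X, Y) = 6] = (50/11) / (16/33) = 75/8.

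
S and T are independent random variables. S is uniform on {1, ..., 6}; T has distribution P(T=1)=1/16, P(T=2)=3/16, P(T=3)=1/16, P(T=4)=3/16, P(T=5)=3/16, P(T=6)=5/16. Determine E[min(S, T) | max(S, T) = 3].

13/7

P(max(S, T) = 3) = 7/96.
Summing min(S,T)·P(x,y) over outcomes with max(S, T) = 3 gives 13/96.
E[min(S, T) | max(S, T) = 3] = (13/96) / (7/96) = 13/7.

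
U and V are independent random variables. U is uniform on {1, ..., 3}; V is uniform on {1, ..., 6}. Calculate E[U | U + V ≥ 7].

P(U + V ≥ 7) = 1/3.
Summing U·P(x,y) over outcomes with U + V ≥ 7 gives 7/9.
E[U | U + V ≥ 7] = (7/9) / (1/3) = 7/3.

7/3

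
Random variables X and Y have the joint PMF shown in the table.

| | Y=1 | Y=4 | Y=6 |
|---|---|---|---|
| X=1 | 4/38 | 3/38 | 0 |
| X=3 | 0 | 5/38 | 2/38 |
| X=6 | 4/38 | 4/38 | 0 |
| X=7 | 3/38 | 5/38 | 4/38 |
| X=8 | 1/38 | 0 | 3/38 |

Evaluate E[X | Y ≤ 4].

134/29

P(Y ≤ 4) = 29/38.
Σ X·P over the event = 1·(4/38) + 1·(3/38) + 3·(5/38) + 6·(4/38) + 6·(4/38) + 7·(3/38) + 7·(5/38) + 8·(1/38) = 67/19.
E[X | Y ≤ 4] = (67/19) / (29/38) = 134/29.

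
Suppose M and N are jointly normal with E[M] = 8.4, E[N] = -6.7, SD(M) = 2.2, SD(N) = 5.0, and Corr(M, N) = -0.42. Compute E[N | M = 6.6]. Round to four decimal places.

The regression of N on M has slope ρ·σ_N/σ_M and passes through (μ_M, μ_N).
E[N | M=6.6] = -6.7 + (-0.42)·(5.0/2.2)·(6.6 − (8.4)) = -6.7 + (-0.95455)·(-1.8) = -4.9818.

-4.9818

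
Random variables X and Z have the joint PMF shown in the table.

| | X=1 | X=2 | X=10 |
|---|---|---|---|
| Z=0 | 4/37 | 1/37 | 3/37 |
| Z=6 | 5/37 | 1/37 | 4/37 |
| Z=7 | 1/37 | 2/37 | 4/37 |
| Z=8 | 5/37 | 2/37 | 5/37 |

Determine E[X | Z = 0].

9/2

P(Z = 0) = 8/37.
Σ X·P over the event = 1·(4/37) + 2·(1/37) + 10·(3/37) = 36/37.
E[X | Z = 0] = (36/37) / (8/37) = 9/2.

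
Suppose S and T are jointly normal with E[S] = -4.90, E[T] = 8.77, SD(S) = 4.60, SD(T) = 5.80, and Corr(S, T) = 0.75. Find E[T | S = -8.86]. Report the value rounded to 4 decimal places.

5.0252

For a bivariate normal, E[T | S=x] = μ_T + ρ·(σ_T/σ_S)·(x − μ_S).
E[T | S=-8.86] = 8.77 + (0.75)·(5.80/4.60)·(-8.86 − (-4.90)) = 8.77 + (0.94565)·(-3.96) = 5.0252.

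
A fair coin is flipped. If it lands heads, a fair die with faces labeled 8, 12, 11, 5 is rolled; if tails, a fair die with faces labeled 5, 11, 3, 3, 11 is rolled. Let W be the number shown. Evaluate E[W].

39/5

E[W | heads] = (8+12+11+5)/4 = 9.
E[W | tails] = (5+11+3+3+11)/5 = 33/5.
E[W] = (1/2)·(9) + (1/2)·(33/5) = 39/5.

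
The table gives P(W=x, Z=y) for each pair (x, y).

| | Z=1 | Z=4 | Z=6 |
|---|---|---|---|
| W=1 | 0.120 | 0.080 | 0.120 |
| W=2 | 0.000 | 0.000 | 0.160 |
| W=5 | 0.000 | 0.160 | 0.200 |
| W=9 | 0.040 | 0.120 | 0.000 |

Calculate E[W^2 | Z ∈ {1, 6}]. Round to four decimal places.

P(Z ∈ {1, 6}) = 0.640.
Σ W^2·P over the event = 1·(0.120) + 1·(0.120) + 4·(0.160) + 25·(0.200) + 81·(0.040) = 9.120.
E[W^2 | Z ∈ {1, 6}] = (9.120) / (0.640) = 14.2500.

14.2500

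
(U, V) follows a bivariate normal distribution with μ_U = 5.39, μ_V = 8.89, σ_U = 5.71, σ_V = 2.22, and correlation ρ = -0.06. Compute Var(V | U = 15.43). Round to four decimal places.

For a bivariate normal, Var(V | U=x) = σ_V²(1 − ρ²).
Var(V | U=15.43) = (2.22)²·(1 − (-0.06)²) = 4.9284·0.9964 = 4.9107.

4.9107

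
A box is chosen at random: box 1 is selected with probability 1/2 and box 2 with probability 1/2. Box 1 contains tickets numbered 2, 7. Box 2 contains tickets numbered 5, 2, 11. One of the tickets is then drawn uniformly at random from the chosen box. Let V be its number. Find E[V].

E[V | box 1] = (2+7)/2 = 9/2.
E[V | box 2] = (5+2+11)/3 = 6.
By the law of total expectation,
E[V] = (1/2)·(9/2) + (1/2)·(6) = 21/4.

21/4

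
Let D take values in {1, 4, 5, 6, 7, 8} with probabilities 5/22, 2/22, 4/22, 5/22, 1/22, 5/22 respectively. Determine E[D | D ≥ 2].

P(D ≥ 2) = 17/22.
Σ over the event: 4·1/11 + 5·2/11 + 6·5/22 + 7·1/22 + 8·5/22 = 105/22.
E[D | D ≥ 2] = (105/22) / (17/22) = 105/17.

105/17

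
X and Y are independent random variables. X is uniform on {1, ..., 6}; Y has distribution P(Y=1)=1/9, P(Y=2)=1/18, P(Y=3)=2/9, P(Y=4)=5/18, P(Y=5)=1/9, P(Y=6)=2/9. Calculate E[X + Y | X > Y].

P(X > Y) = 19/54.
Summing (X+Y)·P(x,y) over outcomes with X > Y gives 289/108.
E[X + Y | X > Y] = (289/108) / (19/54) = 289/38.

289/38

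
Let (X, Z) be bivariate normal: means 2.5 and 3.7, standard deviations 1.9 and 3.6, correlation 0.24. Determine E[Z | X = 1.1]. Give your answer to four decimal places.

E[Z | X=x] = μ_Z + ρ(σ_Z/σ_X)(x − μ_X) for jointly normal variables.
E[Z | X=1.1] = 3.7 + (0.24)·(3.6/1.9)·(1.1 − (2.5)) = 3.7 + (0.45474)·(-1.4) = 3.0634.

3.0634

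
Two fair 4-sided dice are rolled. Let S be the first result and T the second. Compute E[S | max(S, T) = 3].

Outcomes with max(S, T) = 3: (1,3), (2,3), (3,1), (3,2), (3,3), each with probability 1/16.
E[S | max(S, T) = 3] = (1 + 2 + 3 + 3 + 3) / 5 = 12/5.

12/5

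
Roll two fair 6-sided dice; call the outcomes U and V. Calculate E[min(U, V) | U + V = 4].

4/3

Outcomes with U + V = 4: (1,3), (2,2), (3,1), each with probability 1/36.
E[min(U, V) | U + V = 4] = (1 + 2 + 1) / 3 = 4/3.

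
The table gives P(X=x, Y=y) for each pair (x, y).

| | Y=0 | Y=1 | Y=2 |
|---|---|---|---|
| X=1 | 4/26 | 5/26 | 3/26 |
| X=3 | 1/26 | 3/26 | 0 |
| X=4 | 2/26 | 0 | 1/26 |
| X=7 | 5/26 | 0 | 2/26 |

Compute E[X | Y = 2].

7/2

P(Y = 2) = 3/13.
Σ X·P over the event = 1·(3/26) + 4·(1/26) + 7·(2/26) = 21/26.
E[X | Y = 2] = (21/26) / (3/13) = 7/2.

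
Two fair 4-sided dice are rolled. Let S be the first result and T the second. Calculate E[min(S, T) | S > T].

P(S > T) = 3/8.
Summing min(S,T)·P(x,y) over outcomes with S > T gives 5/8.
E[min(S, T) | S > T] = (5/8) / (3/8) = 5/3.

5/3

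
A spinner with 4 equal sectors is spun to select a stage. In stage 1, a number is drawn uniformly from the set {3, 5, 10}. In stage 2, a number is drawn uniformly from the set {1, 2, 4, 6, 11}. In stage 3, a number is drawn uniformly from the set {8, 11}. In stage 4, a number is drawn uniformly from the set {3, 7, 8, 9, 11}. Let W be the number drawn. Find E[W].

E[W | stage 1] = (3+5+10)/3 = 6.
E[W | stage 2] = (1+2+4+6+11)/5 = 24/5.
E[W | stage 3] = (8+11)/2 = 19/2.
E[W | stage 4] = (3+7+8+9+11)/5 = 38/5.
E[W] = (1/4)·(6) + (1/4)·(24/5) + (1/4)·(19/2) + (1/4)·(38/5) = 279/40.

279/40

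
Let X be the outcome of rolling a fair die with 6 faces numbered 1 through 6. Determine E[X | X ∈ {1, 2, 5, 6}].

P(X ∈ {1, 2, 5, 6}) = 2/3.
Σ over the event: 1·1/6 + 2·1/6 + 5·1/6 + 6·1/6 = 7/3.
E[X | X ∈ {1, 2, 5, 6}] = (7/3) / (2/3) = 7/2.

7/2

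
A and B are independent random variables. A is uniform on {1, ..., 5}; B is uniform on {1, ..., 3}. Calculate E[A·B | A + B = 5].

P(A + B = 5) = 1/5.
Summing AB·P(x,y) over outcomes with A + B = 5 gives 16/15.
E[A·B | A + B = 5] = (16/15) / (1/5) = 16/3.

16/3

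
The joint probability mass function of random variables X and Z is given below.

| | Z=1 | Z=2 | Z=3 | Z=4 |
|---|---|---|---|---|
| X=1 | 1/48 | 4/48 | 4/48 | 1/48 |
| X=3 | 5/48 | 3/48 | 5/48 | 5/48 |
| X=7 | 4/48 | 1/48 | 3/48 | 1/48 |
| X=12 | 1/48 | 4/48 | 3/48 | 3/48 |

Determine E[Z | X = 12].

P(X = 12) = 11/48.
Σ Z·P over the event = 1·(1/48) + 2·(4/48) + 3·(3/48) + 4·(3/48) = 5/8.
E[Z | X = 12] = (5/8) / (11/48) = 30/11.

30/11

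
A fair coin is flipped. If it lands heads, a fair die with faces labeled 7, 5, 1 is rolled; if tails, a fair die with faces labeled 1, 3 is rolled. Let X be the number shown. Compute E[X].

19/6

E[X | heads] = (7+5+1)/3 = 13/3.
E[X | tails] = (1+3)/2 = 2.
By the law of total expectation,
E[X] = (1/2)·(13/3) + (1/2)·(2) = 19/6.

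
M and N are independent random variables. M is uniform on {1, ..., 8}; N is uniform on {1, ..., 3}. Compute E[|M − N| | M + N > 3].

22/7

P(M + N > 3) = 7/8.
Summing |M−N|·P(x,y) over outcomes with M + N > 3 gives 11/4.
E[|M − N| | M + N > 3] = (11/4) / (7/8) = 22/7.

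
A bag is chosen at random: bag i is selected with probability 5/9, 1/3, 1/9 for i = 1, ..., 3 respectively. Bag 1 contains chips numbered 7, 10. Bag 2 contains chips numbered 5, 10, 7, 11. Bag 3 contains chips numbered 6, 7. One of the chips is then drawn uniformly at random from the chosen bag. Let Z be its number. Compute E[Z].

E[Z | bag 1] = (7+10)/2 = 17/2.
E[Z | bag 2] = (5+10+7+11)/4 = 33/4.
E[Z | bag 3] = (6+7)/2 = 13/2.
E[Z] = (5/9)·(17/2) + (1/3)·(33/4) + (1/9)·(13/2) = 295/36.

295/36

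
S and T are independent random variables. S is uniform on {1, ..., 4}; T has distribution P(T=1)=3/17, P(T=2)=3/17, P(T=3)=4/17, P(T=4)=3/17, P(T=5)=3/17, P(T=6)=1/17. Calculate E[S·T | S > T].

P(S > T) = 19/68.
Summing ST·P(x,y) over outcomes with S > T gives 117/68.
E[S·T | S > T] = (117/68) / (19/68) = 117/19.

117/19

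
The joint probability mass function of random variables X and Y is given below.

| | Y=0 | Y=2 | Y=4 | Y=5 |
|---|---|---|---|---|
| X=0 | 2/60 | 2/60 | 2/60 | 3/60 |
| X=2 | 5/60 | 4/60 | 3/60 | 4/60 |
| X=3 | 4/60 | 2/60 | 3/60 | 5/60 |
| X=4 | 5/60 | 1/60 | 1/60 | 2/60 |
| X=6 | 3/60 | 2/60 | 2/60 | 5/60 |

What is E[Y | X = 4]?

P(X = 4) = 3/20.
Σ Y·P over the event = 0·(5/60) + 2·(1/60) + 4·(1/60) + 5·(2/60) = 4/15.
E[Y | X = 4] = (4/15) / (3/20) = 16/9.

16/9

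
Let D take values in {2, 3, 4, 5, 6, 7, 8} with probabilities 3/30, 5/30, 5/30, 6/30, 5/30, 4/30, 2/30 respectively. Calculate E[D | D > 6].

P(D > 6) = 1/5.
Σ over the event: 7·2/15 + 8·1/15 = 22/15.
E[D | D > 6] = (22/15) / (1/5) = 22/3.

22/3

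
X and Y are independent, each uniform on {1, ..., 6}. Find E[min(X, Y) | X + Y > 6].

P(X + Y > 6) = 7/12.
Summing min(X,Y)·P(x,y) over outcomes with X + Y > 6 gives 23/12.
E[min(X, Y) | X + Y > 6] = (23/12) / (7/12) = 23/7.

23/7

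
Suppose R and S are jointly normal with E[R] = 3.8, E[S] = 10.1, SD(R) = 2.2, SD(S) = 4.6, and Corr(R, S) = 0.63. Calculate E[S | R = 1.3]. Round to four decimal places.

E[S | R=x] = μ_S + ρ(σ_S/σ_R)(x − μ_R) for jointly normal variables.
E[S | R=1.3] = 10.1 + (0.63)·(4.6/2.2)·(1.3 − (3.8)) = 10.1 + (1.3173)·(-2.5) = 6.8068.

6.8068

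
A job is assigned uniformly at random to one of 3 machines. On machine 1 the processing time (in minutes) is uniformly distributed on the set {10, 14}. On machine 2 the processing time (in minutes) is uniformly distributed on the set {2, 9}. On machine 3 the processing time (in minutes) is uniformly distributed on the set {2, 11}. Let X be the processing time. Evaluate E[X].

E[X | machine 1] = (10+14)/2 = 12.
E[X | machine 2] = (2+9)/2 = 11/2.
E[X | machine 3] = (2+11)/2 = 13/2.
E[X] = (1/3)·(12) + (1/3)·(11/2) + (1/3)·(13/2) = 8.

8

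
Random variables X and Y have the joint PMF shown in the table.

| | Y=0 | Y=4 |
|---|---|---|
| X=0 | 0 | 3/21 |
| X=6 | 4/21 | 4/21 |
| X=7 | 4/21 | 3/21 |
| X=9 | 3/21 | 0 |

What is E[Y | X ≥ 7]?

P(X ≥ 7) = 10/21.
Σ Y·P over the event = 0·(4/21) + 4·(3/21) + 0·(3/21) = 4/7.
E[Y | X ≥ 7] = (4/7) / (10/21) = 6/5.

6/5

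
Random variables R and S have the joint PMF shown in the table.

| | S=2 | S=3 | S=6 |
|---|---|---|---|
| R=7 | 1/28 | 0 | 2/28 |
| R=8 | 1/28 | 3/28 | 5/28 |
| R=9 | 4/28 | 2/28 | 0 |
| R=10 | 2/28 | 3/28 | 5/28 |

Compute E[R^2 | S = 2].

637/8

P(S = 2) = 2/7.
Summing R^2·P(R=x,S=y) over the conditioning event gives 91/4.
E[R^2 | S = 2] = (91/4) / (2/7) = 637/8.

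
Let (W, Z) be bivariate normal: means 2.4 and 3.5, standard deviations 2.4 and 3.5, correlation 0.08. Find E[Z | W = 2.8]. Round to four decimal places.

3.5467

For a bivariate normal, E[Z | W=x] = μ_Z + ρ·(σ_Z/σ_W)·(x − μ_W).
E[Z | W=2.8] = 3.5 + (0.08)·(3.5/2.4)·(2.8 − (2.4)) = 3.5 + (0.11667)·(0.4) = 3.5467.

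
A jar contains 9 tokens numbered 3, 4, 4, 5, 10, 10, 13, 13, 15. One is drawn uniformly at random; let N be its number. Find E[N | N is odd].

49/5

P(N is odd) = 5/9.
Σ over the event: 3·1/9 + 5·1/9 + 13·2/9 + 15·1/9 = 49/9.
E[N | N is odd] = (49/9) / (5/9) = 49/5.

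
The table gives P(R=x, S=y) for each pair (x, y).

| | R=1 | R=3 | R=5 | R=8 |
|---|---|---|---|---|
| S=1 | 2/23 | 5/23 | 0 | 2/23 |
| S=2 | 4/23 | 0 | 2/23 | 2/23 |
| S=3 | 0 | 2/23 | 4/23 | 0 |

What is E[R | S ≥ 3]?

13/3

P(S ≥ 3) = 6/23.
Summing R·P(R=x,S=y) over the conditioning event gives 26/23.
E[R | S ≥ 3] = (26/23) / (6/23) = 13/3.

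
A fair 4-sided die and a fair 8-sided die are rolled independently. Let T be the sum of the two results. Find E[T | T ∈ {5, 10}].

50/7

P(T ∈ {5, 10}) = 7/32.
Σ over the event: 5·1/8 + 10·3/32 = 25/16.
E[T | T ∈ {5, 10}] = (25/16) / (7/32) = 50/7.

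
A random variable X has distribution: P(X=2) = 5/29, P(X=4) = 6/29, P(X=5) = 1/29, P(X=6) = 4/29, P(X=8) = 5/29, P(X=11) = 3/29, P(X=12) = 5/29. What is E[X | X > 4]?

9

P(X > 4) = 18/29.
Σ over the event: 5·1/29 + 6·4/29 + 8·5/29 + 11·3/29 + 12·5/29 = 162/29.
E[X | X > 4] = (162/29) / (18/29) = 9.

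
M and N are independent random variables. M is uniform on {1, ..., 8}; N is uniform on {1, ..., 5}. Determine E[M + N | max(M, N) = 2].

10/3

Outcomes with max(M, N) = 2: (1,2), (2,1), (2,2), each with probability 1/40.
E[M + N | max(M, N) = 2] = (3 + 3 + 4) / 3 = 10/3.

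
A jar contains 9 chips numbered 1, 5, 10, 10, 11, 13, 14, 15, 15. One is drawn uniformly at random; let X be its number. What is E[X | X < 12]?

P(X < 12) = 5/9.
Σ over the event: 1·1/9 + 5·1/9 + 10·2/9 + 11·1/9 = 37/9.
E[X | X < 12] = (37/9) / (5/9) = 37/5.

37/5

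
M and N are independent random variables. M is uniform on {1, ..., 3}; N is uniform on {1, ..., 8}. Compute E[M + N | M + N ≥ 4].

P(M + N ≥ 4) = 7/8.
Summing (M+N)·P(x,y) over outcomes with M + N ≥ 4 gives 37/6.
E[M + N | M + N ≥ 4] = (37/6) / (7/8) = 148/21.

148/21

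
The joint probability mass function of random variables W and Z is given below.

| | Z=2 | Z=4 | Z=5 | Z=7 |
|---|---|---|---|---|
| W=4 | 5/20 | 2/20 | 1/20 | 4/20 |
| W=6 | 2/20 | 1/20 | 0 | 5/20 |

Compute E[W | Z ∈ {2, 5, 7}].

P(Z ∈ {2, 5, 7}) = 17/20.
Σ W·P over the event = 4·(5/20) + 4·(1/20) + 4·(4/20) + 6·(2/20) + 6·(5/20) = 41/10.
E[W | Z ∈ {2, 5, 7}] = (41/10) / (17/20) = 82/17.

82/17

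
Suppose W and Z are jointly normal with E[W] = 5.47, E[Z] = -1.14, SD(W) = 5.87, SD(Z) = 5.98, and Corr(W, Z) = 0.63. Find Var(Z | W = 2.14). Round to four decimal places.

Var(Z | W=x) = (1 − ρ²)·σ_Z².
Var(Z | W=2.14) = (5.98)²·(1 − (0.63)²) = 35.7604·0.6031 = 21.5671.

21.5671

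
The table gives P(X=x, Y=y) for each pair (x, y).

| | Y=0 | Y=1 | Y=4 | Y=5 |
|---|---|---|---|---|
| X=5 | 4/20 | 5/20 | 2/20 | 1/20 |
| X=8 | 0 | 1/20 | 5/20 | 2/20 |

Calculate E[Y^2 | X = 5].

31/6

P(X = 5) = 3/5.
Σ Y^2·P over the event = 0·(4/20) + 1·(5/20) + 16·(2/20) + 25·(1/20) = 31/10.
E[Y^2 | X = 5] = (31/10) / (3/5) = 31/6.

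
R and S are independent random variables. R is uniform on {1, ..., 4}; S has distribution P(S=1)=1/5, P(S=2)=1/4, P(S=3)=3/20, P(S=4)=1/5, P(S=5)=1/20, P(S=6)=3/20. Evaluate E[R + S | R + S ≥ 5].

73/11

P(R + S ≥ 5) = 11/16.
Summing (R+S)·P(x,y) over outcomes with R + S ≥ 5 gives 73/16.
E[R + S | R + S ≥ 5] = (73/16) / (11/16) = 73/11.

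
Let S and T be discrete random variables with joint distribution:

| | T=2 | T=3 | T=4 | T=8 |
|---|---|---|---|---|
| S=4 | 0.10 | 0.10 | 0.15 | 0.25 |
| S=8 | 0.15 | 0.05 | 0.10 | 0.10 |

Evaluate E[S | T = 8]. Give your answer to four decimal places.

P(T = 8) = 0.35.
Σ S·P over the event = 4·(0.25) + 8·(0.10) = 1.80.
E[S | T = 8] = (1.80) / (0.35) = 5.1429.

5.1429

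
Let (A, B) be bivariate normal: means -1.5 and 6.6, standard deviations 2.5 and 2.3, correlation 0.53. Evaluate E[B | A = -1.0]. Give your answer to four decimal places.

6.8438

For a bivariate normal, E[B | A=x] = μ_B + ρ·(σ_B/σ_A)·(x − μ_A).
E[B | A=-1.0] = 6.6 + (0.53)·(2.3/2.5)·(-1.0 − (-1.5)) = 6.6 + (0.4876)·(0.5) = 6.8438.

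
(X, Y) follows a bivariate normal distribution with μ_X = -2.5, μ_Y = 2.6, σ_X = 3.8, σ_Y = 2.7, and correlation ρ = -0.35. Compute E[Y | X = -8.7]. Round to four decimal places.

E[Y | X=x] = μ_Y + ρ(σ_Y/σ_X)(x − μ_X) for jointly normal variables.
E[Y | X=-8.7] = 2.6 + (-0.35)·(2.7/3.8)·(-8.7 − (-2.5)) = 2.6 + (-0.24868)·(-6.2) = 4.1418.

4.1418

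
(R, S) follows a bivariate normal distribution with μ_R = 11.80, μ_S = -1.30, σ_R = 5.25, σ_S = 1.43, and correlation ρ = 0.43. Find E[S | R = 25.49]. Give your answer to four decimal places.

0.3034

For a bivariate normal, E[S | R=x] = μ_S + ρ·(σ_S/σ_R)·(x − μ_R).
E[S | R=25.49] = -1.30 + (0.43)·(1.43/5.25)·(25.49 − (11.80)) = -1.30 + (0.11712)·(13.69) = 0.3034.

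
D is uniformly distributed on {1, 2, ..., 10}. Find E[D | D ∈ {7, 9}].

8

P(D ∈ {7, 9}) = 1/5.
Σ over the event: 7·1/10 + 9·1/10 = 8/5.
E[D | D ∈ {7, 9}] = (8/5) / (1/5) = 8.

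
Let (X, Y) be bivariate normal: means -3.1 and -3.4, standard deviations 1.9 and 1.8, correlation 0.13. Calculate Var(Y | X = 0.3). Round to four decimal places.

3.1852

For a bivariate normal, Var(Y | X=x) = σ_Y²(1 − ρ²).
Var(Y | X=0.3) = (1.8)²·(1 − (0.13)²) = 3.24·0.9831 = 3.1852.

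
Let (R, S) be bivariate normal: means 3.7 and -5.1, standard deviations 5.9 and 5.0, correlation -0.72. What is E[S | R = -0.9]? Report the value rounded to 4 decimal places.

-2.2932

E[S | R=x] = μ_S + ρ(σ_S/σ_R)(x − μ_R) for jointly normal variables.
E[S | R=-0.9] = -5.1 + (-0.72)·(5.0/5.9)·(-0.9 − (3.7)) = -5.1 + (-0.61017)·(-4.6) = -2.2932.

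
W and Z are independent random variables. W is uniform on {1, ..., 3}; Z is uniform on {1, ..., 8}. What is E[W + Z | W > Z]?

P(W > Z) = 1/8.
Summing (W+Z)·P(x,y) over outcomes with W > Z gives 1/2.
E[W + Z | W > Z] = (1/2) / (1/8) = 4.

4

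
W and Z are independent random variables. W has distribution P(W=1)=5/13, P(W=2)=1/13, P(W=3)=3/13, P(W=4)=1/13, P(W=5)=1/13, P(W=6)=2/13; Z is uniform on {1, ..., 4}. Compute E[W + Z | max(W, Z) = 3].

P(max(W, Z) = 3) = 15/52.
Summing (W+Z)·P(x,y) over outcomes with max(W, Z) = 3 gives 35/26.
E[W + Z | max(W, Z) = 3] = (35/26) / (15/52) = 14/3.

14/3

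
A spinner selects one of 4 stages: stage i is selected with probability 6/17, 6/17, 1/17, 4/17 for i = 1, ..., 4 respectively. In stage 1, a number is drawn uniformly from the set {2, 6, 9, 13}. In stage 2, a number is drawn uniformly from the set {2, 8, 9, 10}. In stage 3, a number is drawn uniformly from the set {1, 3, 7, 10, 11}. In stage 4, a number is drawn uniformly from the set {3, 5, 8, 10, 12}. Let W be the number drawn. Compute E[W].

E[W | stage 1] = (2+6+9+13)/4 = 15/2.
E[W | stage 2] = (2+8+9+10)/4 = 29/4.
E[W | stage 3] = (1+3+7+10+11)/5 = 32/5.
E[W | stage 4] = (3+5+8+10+12)/5 = 38/5.
E[W] = (6/17)·(15/2) + (6/17)·(29/4) + (1/17)·(32/5) + (4/17)·(38/5) = 1253/170.

1253/170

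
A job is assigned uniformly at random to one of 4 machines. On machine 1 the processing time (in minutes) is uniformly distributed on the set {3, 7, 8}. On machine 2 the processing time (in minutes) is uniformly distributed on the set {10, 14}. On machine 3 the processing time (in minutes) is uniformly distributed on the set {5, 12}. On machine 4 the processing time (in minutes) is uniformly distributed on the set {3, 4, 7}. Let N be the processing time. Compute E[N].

187/24

E[N | machine 1] = (3+7+8)/3 = 6.
E[N | machine 2] = (10+14)/2 = 12.
E[N | machine 3] = (5+12)/2 = 17/2.
E[N | machine 4] = (3+4+7)/3 = 14/3.
E[N] = (1/4)·(6) + (1/4)·(12) + (1/4)·(17/2) + (1/4)·(14/3) = 187/24.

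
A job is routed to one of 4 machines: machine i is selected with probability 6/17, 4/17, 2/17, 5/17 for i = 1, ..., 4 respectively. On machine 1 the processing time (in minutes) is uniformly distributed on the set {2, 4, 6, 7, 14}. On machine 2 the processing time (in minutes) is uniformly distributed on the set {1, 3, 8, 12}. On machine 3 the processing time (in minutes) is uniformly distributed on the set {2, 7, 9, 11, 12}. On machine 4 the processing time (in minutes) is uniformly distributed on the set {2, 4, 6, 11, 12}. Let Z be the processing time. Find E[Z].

E[Z | machine 1] = (2+4+6+7+14)/5 = 33/5.
E[Z | machine 2] = (1+3+8+12)/4 = 6.
E[Z | machine 3] = (2+7+9+11+12)/5 = 41/5.
E[Z | machine 4] = (2+4+6+11+12)/5 = 7.
By the law of total expectation,
E[Z] = (6/17)·(33/5) + (4/17)·(6) + (2/17)·(41/5) + (5/17)·(7) = 115/17.

115/17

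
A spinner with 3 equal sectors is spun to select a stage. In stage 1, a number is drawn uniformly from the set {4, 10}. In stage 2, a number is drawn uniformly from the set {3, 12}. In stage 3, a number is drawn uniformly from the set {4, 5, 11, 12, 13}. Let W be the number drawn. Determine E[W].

47/6

E[W | stage 1] = (4+10)/2 = 7.
E[W | stage 2] = (3+12)/2 = 15/2.
E[W | stage 3] = (4+5+11+12+13)/5 = 9.
E[W] = (1/3)·(7) + (1/3)·(15/2) + (1/3)·(9) = 47/6.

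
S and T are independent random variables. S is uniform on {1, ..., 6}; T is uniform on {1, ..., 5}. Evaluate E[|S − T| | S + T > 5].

P(S + T > 5) = 2/3.
Summing |S−T|·P(x,y) over outcomes with S + T > 5 gives 41/30.
E[|S − T| | S + T > 5] = (41/30) / (2/3) = 41/20.

41/20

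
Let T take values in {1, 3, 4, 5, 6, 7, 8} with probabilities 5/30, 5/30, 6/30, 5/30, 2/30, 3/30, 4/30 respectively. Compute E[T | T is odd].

P(T is odd) = 3/5.
Σ over the event: 1·1/6 + 3·1/6 + 5·1/6 + 7·1/10 = 11/5.
E[T | T is odd] = (11/5) / (3/5) = 11/3.

11/3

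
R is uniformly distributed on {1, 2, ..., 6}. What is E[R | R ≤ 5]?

Given R ≤ 5, R is equally likely to be any of {1, 2, 3, 4, 5}.
E[R | R ≤ 5] = (1 + 2 + 3 + 4 + 5) / 5 = 3.

3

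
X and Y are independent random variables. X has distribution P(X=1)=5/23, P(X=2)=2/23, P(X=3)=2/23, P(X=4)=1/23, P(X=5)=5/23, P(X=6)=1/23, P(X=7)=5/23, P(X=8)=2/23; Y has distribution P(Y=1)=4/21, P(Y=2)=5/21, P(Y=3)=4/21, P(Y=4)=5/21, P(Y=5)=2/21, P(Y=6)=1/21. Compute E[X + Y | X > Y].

P(X > Y) = 296/483.
Summing (X+Y)·P(x,y) over outcomes with X > Y gives 2545/483.
E[X + Y | X > Y] = (2545/483) / (296/483) = 2545/296.

2545/296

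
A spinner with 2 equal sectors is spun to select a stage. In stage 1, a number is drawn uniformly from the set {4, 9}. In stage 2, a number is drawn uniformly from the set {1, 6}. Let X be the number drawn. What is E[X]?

5

E[X | stage 1] = (4+9)/2 = 13/2.
E[X | stage 2] = (1+6)/2 = 7/2.
By the law of total expectation,
E[X] = (1/2)·(13/2) + (1/2)·(7/2) = 5.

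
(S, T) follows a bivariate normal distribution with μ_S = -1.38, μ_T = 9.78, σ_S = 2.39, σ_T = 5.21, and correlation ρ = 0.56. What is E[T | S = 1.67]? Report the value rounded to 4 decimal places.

For a bivariate normal, E[T | S=x] = μ_T + ρ·(σ_T/σ_S)·(x − μ_S).
E[T | S=1.67] = 9.78 + (0.56)·(5.21/2.39)·(1.67 − (-1.38)) = 9.78 + (1.22075)·(3.05) = 13.5033.

13.5033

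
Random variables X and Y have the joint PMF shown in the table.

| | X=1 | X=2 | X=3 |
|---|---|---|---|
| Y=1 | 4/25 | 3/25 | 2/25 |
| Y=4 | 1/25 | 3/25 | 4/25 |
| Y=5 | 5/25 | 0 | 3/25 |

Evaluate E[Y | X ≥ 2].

16/5

P(X ≥ 2) = 3/5.
Σ Y·P over the event = 1·(3/25) + 4·(3/25) + 1·(2/25) + 4·(4/25) + 5·(3/25) = 48/25.
E[Y | X ≥ 2] = (48/25) / (3/5) = 16/5.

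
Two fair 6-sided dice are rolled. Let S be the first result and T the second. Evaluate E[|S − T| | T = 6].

5/2

P(T = 6) = 1/6.
Summing |S−T|·P(x,y) over outcomes with T = 6 gives 5/12.
E[|S − T| | T = 6] = (5/12) / (1/6) = 5/2.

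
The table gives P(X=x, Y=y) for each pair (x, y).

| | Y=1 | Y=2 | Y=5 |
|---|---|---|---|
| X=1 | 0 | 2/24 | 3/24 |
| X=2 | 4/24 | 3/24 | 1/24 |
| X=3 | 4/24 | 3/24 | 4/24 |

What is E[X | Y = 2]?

17/8

P(Y = 2) = 1/3.
Summing X·P(X=x,Y=y) over the conditioning event gives 17/24.
E[X | Y = 2] = (17/24) / (1/3) = 17/8.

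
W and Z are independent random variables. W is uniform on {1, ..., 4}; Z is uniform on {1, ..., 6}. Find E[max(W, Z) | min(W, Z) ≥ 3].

Outcomes with min(W, Z) ≥ 3: (3,3), (3,4), (3,5), (3,6), (4,3), (4,4), (4,5), (4,6), each with probability 1/24.
E[max(W, Z) | min(W, Z) ≥ 3] = (3 + 4 + 5 + 6 + 4 + 4 + 5 + 6) / 8 = 37/8.

37/8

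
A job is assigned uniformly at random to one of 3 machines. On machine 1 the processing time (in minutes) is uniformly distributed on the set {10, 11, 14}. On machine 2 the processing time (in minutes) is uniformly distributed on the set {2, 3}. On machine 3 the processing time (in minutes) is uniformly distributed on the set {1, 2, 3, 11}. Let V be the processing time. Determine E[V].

E[V | machine 1] = (10+11+14)/3 = 35/3.
E[V | machine 2] = (2+3)/2 = 5/2.
E[V | machine 3] = (1+2+3+11)/4 = 17/4.
By the law of total expectation,
E[V] = (1/3)·(35/3) + (1/3)·(5/2) + (1/3)·(17/4) = 221/36.

221/36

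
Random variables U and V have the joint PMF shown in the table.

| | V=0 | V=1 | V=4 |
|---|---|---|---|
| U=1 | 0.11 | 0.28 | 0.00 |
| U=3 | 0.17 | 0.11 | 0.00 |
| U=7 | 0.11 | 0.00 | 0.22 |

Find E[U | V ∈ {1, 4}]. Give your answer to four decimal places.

P(V ∈ {1, 4}) = 0.61.
Σ U·P over the event = 1·(0.28) + 3·(0.11) + 7·(0.22) = 2.15.
E[U | V ∈ {1, 4}] = (2.15) / (0.61) = 3.5246.

3.5246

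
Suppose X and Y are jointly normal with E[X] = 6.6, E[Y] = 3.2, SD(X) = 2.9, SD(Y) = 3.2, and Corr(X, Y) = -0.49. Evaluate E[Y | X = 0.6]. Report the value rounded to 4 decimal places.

For a bivariate normal, E[Y | X=x] = μ_Y + ρ·(σ_Y/σ_X)·(x − μ_X).
E[Y | X=0.6] = 3.2 + (-0.49)·(3.2/2.9)·(0.6 − (6.6)) = 3.2 + (-0.54069)·(-6) = 6.4441.

6.4441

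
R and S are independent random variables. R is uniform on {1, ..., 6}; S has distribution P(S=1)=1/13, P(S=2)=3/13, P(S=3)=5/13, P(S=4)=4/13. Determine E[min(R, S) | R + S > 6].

59/19

P(R + S > 6) = 19/39.
Summing min(R,S)·P(x,y) over outcomes with R + S > 6 gives 59/39.
E[min(R, S) | R + S > 6] = (59/39) / (19/39) = 59/19.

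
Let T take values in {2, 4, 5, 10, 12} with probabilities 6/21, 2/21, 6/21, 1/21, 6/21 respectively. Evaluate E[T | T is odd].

5

P(T is odd) = 2/7.
Σ over the event: 5·2/7 = 10/7.
E[T | T is odd] = (10/7) / (2/7) = 5.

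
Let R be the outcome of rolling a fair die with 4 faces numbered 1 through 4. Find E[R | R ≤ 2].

Given R ≤ 2, R is equally likely to be any of {1, 2}.
E[R | R ≤ 2] = (1 + 2) / 2 = 3/2.

3/2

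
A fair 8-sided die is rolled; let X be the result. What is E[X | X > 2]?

11/2

Given X > 2, X is equally likely to be any of {3, 4, 5, 6, 7, 8}.
E[X | X > 2] = (3 + 4 + 5 + 6 + 7 + 8) / 6 = 11/2.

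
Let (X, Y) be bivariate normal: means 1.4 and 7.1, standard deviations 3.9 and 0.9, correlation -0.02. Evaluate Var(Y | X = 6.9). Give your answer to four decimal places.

The conditional variance in a bivariate normal is σ_Y²(1 − ρ²), independent of x.
Var(Y | X=6.9) = (0.9)²·(1 − (-0.02)²) = 0.81·0.9996 = 0.8097.

0.8097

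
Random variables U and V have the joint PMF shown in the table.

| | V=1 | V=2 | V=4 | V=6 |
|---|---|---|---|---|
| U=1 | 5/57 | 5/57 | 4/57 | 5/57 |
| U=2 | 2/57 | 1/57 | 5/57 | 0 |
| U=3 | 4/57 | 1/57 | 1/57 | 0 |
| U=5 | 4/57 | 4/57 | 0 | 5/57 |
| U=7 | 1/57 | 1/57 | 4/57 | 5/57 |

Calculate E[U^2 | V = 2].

167/12

P(V = 2) = 4/19.
Σ U^2·P over the event = 1·(5/57) + 4·(1/57) + 9·(1/57) + 25·(4/57) + 49·(1/57) = 167/57.
E[U^2 | V = 2] = (167/57) / (4/19) = 167/12.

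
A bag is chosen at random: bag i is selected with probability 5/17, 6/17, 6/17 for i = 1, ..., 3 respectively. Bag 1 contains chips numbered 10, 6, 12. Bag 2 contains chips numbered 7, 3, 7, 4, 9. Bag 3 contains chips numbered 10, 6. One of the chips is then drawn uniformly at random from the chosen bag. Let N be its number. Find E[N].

E[N | bag 1] = (10+6+12)/3 = 28/3.
E[N | bag 2] = (7+3+7+4+9)/5 = 6.
E[N | bag 3] = (10+6)/2 = 8.
By the law of total expectation,
E[N] = (5/17)·(28/3) + (6/17)·(6) + (6/17)·(8) = 392/51.

392/51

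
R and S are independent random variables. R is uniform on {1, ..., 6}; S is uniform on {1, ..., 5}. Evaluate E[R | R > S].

P(R > S) = 1/2.
Summing R·P(x,y) over outcomes with R > S gives 7/3.
E[R | R > S] = (7/3) / (1/2) = 14/3.

14/3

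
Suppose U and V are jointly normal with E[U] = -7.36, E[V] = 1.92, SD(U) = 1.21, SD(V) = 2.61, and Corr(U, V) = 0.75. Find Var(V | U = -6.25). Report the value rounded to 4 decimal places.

Var(V | U=x) = (1 − ρ²)·σ_V².
Var(V | U=-6.25) = (2.61)²·(1 − (0.75)²) = 6.8121·0.4375 = 2.9803.

2.9803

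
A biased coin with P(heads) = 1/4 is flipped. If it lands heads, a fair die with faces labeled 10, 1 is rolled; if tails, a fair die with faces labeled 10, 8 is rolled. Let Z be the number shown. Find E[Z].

65/8

E[Z | heads] = (10+1)/2 = 11/2.
E[Z | tails] = (10+8)/2 = 9.
By the law of total expectation,
E[Z] = (1/4)·(11/2) + (3/4)·(9) = 65/8.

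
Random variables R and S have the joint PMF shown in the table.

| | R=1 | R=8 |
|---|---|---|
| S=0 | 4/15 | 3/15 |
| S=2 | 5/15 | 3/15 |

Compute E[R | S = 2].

29/8

P(S = 2) = 8/15.
Σ R·P over the event = 1·(5/15) + 8·(3/15) = 29/15.
E[R | S = 2] = (29/15) / (8/15) = 29/8.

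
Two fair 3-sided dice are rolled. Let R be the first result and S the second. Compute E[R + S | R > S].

Outcomes with R > S: (2,1), (3,1), (3,2), each with probability 1/9.
E[R + S | R > S] = (3 + 4 + 5) / 3 = 4.

4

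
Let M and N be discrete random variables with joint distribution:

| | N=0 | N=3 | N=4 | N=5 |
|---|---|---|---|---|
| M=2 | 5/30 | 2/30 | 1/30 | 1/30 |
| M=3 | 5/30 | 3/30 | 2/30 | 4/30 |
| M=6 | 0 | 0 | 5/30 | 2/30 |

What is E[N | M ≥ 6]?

P(M ≥ 6) = 7/30.
Σ N·P over the event = 4·(5/30) + 5·(2/30) = 1.
E[N | M ≥ 6] = (1) / (7/30) = 30/7.

30/7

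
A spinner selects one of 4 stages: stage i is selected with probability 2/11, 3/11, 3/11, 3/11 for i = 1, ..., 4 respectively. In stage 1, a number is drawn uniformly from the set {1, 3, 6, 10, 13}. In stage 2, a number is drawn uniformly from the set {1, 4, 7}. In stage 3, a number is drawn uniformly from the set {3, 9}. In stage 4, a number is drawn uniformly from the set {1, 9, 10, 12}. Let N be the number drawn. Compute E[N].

E[N | stage 1] = (1+3+6+10+13)/5 = 33/5.
E[N | stage 2] = (1+4+7)/3 = 4.
E[N | stage 3] = (3+9)/2 = 6.
E[N | stage 4] = (1+9+10+12)/4 = 8.
E[N] = (2/11)·(33/5) + (3/11)·(4) + (3/11)·(6) + (3/11)·(8) = 336/55.

336/55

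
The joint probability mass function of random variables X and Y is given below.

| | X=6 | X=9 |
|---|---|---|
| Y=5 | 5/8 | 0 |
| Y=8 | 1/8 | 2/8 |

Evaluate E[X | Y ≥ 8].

8

P(Y ≥ 8) = 3/8.
Σ X·P over the event = 6·(1/8) + 9·(2/8) = 3.
E[X | Y ≥ 8] = (3) / (3/8) = 8.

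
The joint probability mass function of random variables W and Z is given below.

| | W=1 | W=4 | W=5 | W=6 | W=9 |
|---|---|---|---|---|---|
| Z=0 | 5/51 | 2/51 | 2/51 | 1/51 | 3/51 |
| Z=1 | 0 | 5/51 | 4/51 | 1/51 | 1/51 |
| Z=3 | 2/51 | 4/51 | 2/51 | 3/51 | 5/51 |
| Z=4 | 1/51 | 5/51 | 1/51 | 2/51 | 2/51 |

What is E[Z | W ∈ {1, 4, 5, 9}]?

P(W ∈ {1, 4, 5, 9}) = 44/51.
Summing Z·P(W=x,Z=y) over the conditioning event gives 5/3.
E[Z | W ∈ {1, 4, 5, 9}] = (5/3) / (44/51) = 85/44.

85/44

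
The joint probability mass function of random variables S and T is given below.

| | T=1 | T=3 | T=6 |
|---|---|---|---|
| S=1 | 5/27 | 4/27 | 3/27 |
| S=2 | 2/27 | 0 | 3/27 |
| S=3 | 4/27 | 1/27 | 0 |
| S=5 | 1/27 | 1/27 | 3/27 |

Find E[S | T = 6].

P(T = 6) = 1/3.
Σ S·P over the event = 1·(3/27) + 2·(3/27) + 5·(3/27) = 8/9.
E[S | T = 6] = (8/9) / (1/3) = 8/3.

8/3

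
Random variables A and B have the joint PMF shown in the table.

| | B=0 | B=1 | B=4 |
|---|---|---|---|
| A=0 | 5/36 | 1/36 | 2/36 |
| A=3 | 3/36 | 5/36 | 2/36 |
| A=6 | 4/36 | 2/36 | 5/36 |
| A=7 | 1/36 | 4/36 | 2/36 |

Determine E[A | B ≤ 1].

P(B ≤ 1) = 25/36.
Σ A·P over the event = 0·(5/36) + 0·(1/36) + 3·(3/36) + 3·(5/36) + 6·(4/36) + 6·(2/36) + 7·(1/36) + 7·(4/36) = 95/36.
E[A | B ≤ 1] = (95/36) / (25/36) = 19/5.

19/5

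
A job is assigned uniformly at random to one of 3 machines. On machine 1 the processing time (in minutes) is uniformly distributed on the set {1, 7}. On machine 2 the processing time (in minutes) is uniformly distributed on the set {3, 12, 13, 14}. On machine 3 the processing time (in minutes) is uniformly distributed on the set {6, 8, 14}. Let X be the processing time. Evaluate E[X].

143/18

E[X | machine 1] = (1+7)/2 = 4.
E[X | machine 2] = (3+12+13+14)/4 = 21/2.
E[X | machine 3] = (6+8+14)/3 = 28/3.
By the law of total expectation,
E[X] = (1/3)·(4) + (1/3)·(21/2) + (1/3)·(28/3) = 143/18.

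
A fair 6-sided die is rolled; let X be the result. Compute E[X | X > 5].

Given X > 5, X is equally likely to be any of {6}.
E[X | X > 5] = (6) / 1 = 6.

6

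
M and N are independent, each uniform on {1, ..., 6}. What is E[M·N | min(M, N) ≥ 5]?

P(min(M, N) ≥ 5) = 1/9.
Summing MN·P(x,y) over outcomes with min(M, N) ≥ 5 gives 121/36.
E[M·N | min(M, N) ≥ 5] = (121/36) / (1/9) = 121/4.

121/4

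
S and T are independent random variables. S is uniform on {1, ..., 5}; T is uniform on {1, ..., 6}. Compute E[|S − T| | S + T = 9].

5/3

Outcomes with S + T = 9: (3,6), (4,5), (5,4), each with probability 1/30.
E[|S − T| | S + T = 9] = (3 + 1 + 1) / 3 = 5/3.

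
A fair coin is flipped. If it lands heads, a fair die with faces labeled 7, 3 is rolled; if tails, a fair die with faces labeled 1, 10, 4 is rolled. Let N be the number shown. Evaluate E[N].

5

E[N | heads] = (7+3)/2 = 5.
E[N | tails] = (1+10+4)/3 = 5.
E[N] = (1/2)·(5) + (1/2)·(5) = 5.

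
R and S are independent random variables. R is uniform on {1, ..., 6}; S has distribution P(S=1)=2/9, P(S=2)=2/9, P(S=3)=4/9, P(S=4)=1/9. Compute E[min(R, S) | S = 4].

3

P(S = 4) = 1/9.
Summing min(R,S)·P(x,y) over outcomes with S = 4 gives 1/3.
E[min(R, S) | S = 4] = (1/3) / (1/9) = 3.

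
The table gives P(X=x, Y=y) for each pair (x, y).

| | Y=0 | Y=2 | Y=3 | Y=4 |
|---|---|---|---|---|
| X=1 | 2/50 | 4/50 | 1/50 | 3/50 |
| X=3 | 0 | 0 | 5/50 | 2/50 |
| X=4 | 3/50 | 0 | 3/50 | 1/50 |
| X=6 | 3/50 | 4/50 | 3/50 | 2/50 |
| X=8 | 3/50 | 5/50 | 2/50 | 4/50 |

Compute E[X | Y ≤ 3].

P(Y ≤ 3) = 19/25.
Summing X·P(X=x,Y=y) over the conditioning event gives 93/25.
E[X | Y ≤ 3] = (93/25) / (19/25) = 93/19.

93/19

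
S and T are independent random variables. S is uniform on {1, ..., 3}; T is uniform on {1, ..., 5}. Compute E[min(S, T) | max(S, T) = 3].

9/5

Outcomes with max(S, T) = 3: (1,3), (2,3), (3,1), (3,2), (3,3), each with probability 1/15.
E[min(S, T) | max(S, T) = 3] = (1 + 2 + 1 + 2 + 3) / 5 = 9/5.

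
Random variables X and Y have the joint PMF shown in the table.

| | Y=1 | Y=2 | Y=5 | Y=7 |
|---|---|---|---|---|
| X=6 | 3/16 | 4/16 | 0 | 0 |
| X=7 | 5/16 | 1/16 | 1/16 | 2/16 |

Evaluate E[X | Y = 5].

7

P(Y = 5) = 1/16.
Σ X·P over the event = 7·(1/16) = 7/16.
E[X | Y = 5] = (7/16) / (1/16) = 7.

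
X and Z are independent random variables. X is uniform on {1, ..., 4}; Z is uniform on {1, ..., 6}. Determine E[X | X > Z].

10/3

Outcomes with X > Z: (2,1), (3,1), (3,2), (4,1), (4,2), (4,3), each with probability 1/24.
E[X | X > Z] = (2 + 3 + 3 + 4 + 4 + 4) / 6 = 10/3.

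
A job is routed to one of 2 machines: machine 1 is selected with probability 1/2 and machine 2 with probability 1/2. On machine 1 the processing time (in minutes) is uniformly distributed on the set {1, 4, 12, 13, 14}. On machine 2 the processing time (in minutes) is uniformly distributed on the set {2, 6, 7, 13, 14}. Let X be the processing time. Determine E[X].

E[X | machine 1] = (1+4+12+13+14)/5 = 44/5.
E[X | machine 2] = (2+6+7+13+14)/5 = 42/5.
E[X] = (1/2)·(44/5) + (1/2)·(42/5) = 43/5.

43/5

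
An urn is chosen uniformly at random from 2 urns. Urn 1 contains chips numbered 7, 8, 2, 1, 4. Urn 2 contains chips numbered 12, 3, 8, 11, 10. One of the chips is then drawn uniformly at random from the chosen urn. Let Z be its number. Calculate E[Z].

33/5

E[Z | urn 1] = (7+8+2+1+4)/5 = 22/5.
E[Z | urn 2] = (12+3+8+11+10)/5 = 44/5.
E[Z] = (1/2)·(22/5) + (1/2)·(44/5) = 33/5.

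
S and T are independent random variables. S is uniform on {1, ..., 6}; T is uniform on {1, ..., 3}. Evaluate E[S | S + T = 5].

3

Outcomes with S + T = 5: (2,3), (3,2), (4,1), each with probability 1/18.
E[S | S + T = 5] = (2 + 3 + 4) / 3 = 3.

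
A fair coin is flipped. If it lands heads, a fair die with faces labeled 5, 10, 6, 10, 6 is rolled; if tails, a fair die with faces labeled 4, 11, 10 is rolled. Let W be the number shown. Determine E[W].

E[W | heads] = (5+10+6+10+6)/5 = 37/5.
E[W | tails] = (4+11+10)/3 = 25/3.
E[W] = (1/2)·(37/5) + (1/2)·(25/3) = 118/15.

118/15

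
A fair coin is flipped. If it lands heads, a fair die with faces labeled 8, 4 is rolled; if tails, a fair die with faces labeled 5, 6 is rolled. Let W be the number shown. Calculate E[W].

E[W | heads] = (8+4)/2 = 6.
E[W | tails] = (5+6)/2 = 11/2.
E[W] = (1/2)·(6) + (1/2)·(11/2) = 23/4.

23/4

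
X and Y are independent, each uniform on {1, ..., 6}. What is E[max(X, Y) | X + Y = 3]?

P(X + Y = 3) = 1/18.
Summing max(X,Y)·P(x,y) over outcomes with X + Y = 3 gives 1/9.
E[max(X, Y) | X + Y = 3] = (1/9) / (1/18) = 2.

2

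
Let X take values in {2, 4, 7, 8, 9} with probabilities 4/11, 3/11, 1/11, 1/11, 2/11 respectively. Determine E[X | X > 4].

P(X > 4) = 4/11.
Σ over the event: 7·1/11 + 8·1/11 + 9·2/11 = 3.
E[X | X > 4] = (3) / (4/11) = 33/4.

33/4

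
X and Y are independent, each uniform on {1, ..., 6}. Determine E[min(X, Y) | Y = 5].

Outcomes with Y = 5: (1,5), (2,5), (3,5), (4,5), (5,5), (6,5), each with probability 1/36.
E[min(X, Y) | Y = 5] = (1 + 2 + 3 + 4 + 5 + 5) / 6 = 10/3.

10/3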